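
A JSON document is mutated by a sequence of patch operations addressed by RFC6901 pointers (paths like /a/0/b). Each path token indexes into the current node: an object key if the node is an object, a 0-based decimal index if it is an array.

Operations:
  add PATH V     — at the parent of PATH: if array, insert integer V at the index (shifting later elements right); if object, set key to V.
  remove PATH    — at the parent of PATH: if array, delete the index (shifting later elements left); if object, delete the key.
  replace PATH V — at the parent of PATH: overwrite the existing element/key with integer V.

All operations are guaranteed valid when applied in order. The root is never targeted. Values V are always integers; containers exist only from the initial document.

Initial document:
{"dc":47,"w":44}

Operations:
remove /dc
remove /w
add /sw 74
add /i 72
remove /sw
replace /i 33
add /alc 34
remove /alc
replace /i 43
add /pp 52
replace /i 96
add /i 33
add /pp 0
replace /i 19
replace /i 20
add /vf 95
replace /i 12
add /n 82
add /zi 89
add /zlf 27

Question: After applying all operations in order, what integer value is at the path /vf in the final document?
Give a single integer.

After op 1 (remove /dc): {"w":44}
After op 2 (remove /w): {}
After op 3 (add /sw 74): {"sw":74}
After op 4 (add /i 72): {"i":72,"sw":74}
After op 5 (remove /sw): {"i":72}
After op 6 (replace /i 33): {"i":33}
After op 7 (add /alc 34): {"alc":34,"i":33}
After op 8 (remove /alc): {"i":33}
After op 9 (replace /i 43): {"i":43}
After op 10 (add /pp 52): {"i":43,"pp":52}
After op 11 (replace /i 96): {"i":96,"pp":52}
After op 12 (add /i 33): {"i":33,"pp":52}
After op 13 (add /pp 0): {"i":33,"pp":0}
After op 14 (replace /i 19): {"i":19,"pp":0}
After op 15 (replace /i 20): {"i":20,"pp":0}
After op 16 (add /vf 95): {"i":20,"pp":0,"vf":95}
After op 17 (replace /i 12): {"i":12,"pp":0,"vf":95}
After op 18 (add /n 82): {"i":12,"n":82,"pp":0,"vf":95}
After op 19 (add /zi 89): {"i":12,"n":82,"pp":0,"vf":95,"zi":89}
After op 20 (add /zlf 27): {"i":12,"n":82,"pp":0,"vf":95,"zi":89,"zlf":27}
Value at /vf: 95

Answer: 95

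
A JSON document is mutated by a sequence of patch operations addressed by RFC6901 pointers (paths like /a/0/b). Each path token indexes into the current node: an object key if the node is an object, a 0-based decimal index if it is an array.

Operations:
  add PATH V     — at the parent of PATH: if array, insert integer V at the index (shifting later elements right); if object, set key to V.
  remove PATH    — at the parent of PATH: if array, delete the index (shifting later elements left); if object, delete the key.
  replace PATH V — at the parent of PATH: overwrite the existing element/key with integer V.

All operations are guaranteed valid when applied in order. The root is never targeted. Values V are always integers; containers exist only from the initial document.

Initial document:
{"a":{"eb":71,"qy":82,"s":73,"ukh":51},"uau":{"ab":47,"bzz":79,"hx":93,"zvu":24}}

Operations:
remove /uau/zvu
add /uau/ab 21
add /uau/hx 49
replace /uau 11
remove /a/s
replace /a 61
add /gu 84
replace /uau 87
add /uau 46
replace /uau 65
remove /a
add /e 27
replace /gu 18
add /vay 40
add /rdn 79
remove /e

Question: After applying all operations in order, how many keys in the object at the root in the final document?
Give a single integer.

Answer: 4

Derivation:
After op 1 (remove /uau/zvu): {"a":{"eb":71,"qy":82,"s":73,"ukh":51},"uau":{"ab":47,"bzz":79,"hx":93}}
After op 2 (add /uau/ab 21): {"a":{"eb":71,"qy":82,"s":73,"ukh":51},"uau":{"ab":21,"bzz":79,"hx":93}}
After op 3 (add /uau/hx 49): {"a":{"eb":71,"qy":82,"s":73,"ukh":51},"uau":{"ab":21,"bzz":79,"hx":49}}
After op 4 (replace /uau 11): {"a":{"eb":71,"qy":82,"s":73,"ukh":51},"uau":11}
After op 5 (remove /a/s): {"a":{"eb":71,"qy":82,"ukh":51},"uau":11}
After op 6 (replace /a 61): {"a":61,"uau":11}
After op 7 (add /gu 84): {"a":61,"gu":84,"uau":11}
After op 8 (replace /uau 87): {"a":61,"gu":84,"uau":87}
After op 9 (add /uau 46): {"a":61,"gu":84,"uau":46}
After op 10 (replace /uau 65): {"a":61,"gu":84,"uau":65}
After op 11 (remove /a): {"gu":84,"uau":65}
After op 12 (add /e 27): {"e":27,"gu":84,"uau":65}
After op 13 (replace /gu 18): {"e":27,"gu":18,"uau":65}
After op 14 (add /vay 40): {"e":27,"gu":18,"uau":65,"vay":40}
After op 15 (add /rdn 79): {"e":27,"gu":18,"rdn":79,"uau":65,"vay":40}
After op 16 (remove /e): {"gu":18,"rdn":79,"uau":65,"vay":40}
Size at the root: 4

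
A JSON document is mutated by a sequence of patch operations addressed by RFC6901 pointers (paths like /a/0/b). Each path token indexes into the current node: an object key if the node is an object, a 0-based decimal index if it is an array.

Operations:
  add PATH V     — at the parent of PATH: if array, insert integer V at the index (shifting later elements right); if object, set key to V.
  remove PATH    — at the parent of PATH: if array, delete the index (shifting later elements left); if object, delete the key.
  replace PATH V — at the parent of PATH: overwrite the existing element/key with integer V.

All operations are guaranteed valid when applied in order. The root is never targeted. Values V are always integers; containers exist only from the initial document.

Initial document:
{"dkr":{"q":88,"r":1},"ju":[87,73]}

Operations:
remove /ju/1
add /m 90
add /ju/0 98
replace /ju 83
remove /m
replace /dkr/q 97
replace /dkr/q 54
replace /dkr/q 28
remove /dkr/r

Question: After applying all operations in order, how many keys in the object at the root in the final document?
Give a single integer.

Answer: 2

Derivation:
After op 1 (remove /ju/1): {"dkr":{"q":88,"r":1},"ju":[87]}
After op 2 (add /m 90): {"dkr":{"q":88,"r":1},"ju":[87],"m":90}
After op 3 (add /ju/0 98): {"dkr":{"q":88,"r":1},"ju":[98,87],"m":90}
After op 4 (replace /ju 83): {"dkr":{"q":88,"r":1},"ju":83,"m":90}
After op 5 (remove /m): {"dkr":{"q":88,"r":1},"ju":83}
After op 6 (replace /dkr/q 97): {"dkr":{"q":97,"r":1},"ju":83}
After op 7 (replace /dkr/q 54): {"dkr":{"q":54,"r":1},"ju":83}
After op 8 (replace /dkr/q 28): {"dkr":{"q":28,"r":1},"ju":83}
After op 9 (remove /dkr/r): {"dkr":{"q":28},"ju":83}
Size at the root: 2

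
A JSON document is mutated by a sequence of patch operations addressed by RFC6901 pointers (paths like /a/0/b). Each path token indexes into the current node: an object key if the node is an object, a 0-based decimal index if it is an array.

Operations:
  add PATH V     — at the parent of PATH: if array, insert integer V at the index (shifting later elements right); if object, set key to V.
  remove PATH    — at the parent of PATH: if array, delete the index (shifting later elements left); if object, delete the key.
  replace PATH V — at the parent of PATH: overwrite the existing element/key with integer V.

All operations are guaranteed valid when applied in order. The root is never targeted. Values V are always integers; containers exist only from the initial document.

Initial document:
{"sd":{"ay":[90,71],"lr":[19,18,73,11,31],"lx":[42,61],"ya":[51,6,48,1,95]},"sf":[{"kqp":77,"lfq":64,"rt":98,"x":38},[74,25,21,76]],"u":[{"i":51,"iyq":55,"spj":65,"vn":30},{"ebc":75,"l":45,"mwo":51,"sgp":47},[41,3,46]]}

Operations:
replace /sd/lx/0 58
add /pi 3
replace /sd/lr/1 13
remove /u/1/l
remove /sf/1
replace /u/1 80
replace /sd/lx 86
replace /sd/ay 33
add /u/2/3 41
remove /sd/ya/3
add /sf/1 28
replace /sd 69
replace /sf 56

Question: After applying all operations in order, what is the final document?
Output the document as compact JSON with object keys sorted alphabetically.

After op 1 (replace /sd/lx/0 58): {"sd":{"ay":[90,71],"lr":[19,18,73,11,31],"lx":[58,61],"ya":[51,6,48,1,95]},"sf":[{"kqp":77,"lfq":64,"rt":98,"x":38},[74,25,21,76]],"u":[{"i":51,"iyq":55,"spj":65,"vn":30},{"ebc":75,"l":45,"mwo":51,"sgp":47},[41,3,46]]}
After op 2 (add /pi 3): {"pi":3,"sd":{"ay":[90,71],"lr":[19,18,73,11,31],"lx":[58,61],"ya":[51,6,48,1,95]},"sf":[{"kqp":77,"lfq":64,"rt":98,"x":38},[74,25,21,76]],"u":[{"i":51,"iyq":55,"spj":65,"vn":30},{"ebc":75,"l":45,"mwo":51,"sgp":47},[41,3,46]]}
After op 3 (replace /sd/lr/1 13): {"pi":3,"sd":{"ay":[90,71],"lr":[19,13,73,11,31],"lx":[58,61],"ya":[51,6,48,1,95]},"sf":[{"kqp":77,"lfq":64,"rt":98,"x":38},[74,25,21,76]],"u":[{"i":51,"iyq":55,"spj":65,"vn":30},{"ebc":75,"l":45,"mwo":51,"sgp":47},[41,3,46]]}
After op 4 (remove /u/1/l): {"pi":3,"sd":{"ay":[90,71],"lr":[19,13,73,11,31],"lx":[58,61],"ya":[51,6,48,1,95]},"sf":[{"kqp":77,"lfq":64,"rt":98,"x":38},[74,25,21,76]],"u":[{"i":51,"iyq":55,"spj":65,"vn":30},{"ebc":75,"mwo":51,"sgp":47},[41,3,46]]}
After op 5 (remove /sf/1): {"pi":3,"sd":{"ay":[90,71],"lr":[19,13,73,11,31],"lx":[58,61],"ya":[51,6,48,1,95]},"sf":[{"kqp":77,"lfq":64,"rt":98,"x":38}],"u":[{"i":51,"iyq":55,"spj":65,"vn":30},{"ebc":75,"mwo":51,"sgp":47},[41,3,46]]}
After op 6 (replace /u/1 80): {"pi":3,"sd":{"ay":[90,71],"lr":[19,13,73,11,31],"lx":[58,61],"ya":[51,6,48,1,95]},"sf":[{"kqp":77,"lfq":64,"rt":98,"x":38}],"u":[{"i":51,"iyq":55,"spj":65,"vn":30},80,[41,3,46]]}
After op 7 (replace /sd/lx 86): {"pi":3,"sd":{"ay":[90,71],"lr":[19,13,73,11,31],"lx":86,"ya":[51,6,48,1,95]},"sf":[{"kqp":77,"lfq":64,"rt":98,"x":38}],"u":[{"i":51,"iyq":55,"spj":65,"vn":30},80,[41,3,46]]}
After op 8 (replace /sd/ay 33): {"pi":3,"sd":{"ay":33,"lr":[19,13,73,11,31],"lx":86,"ya":[51,6,48,1,95]},"sf":[{"kqp":77,"lfq":64,"rt":98,"x":38}],"u":[{"i":51,"iyq":55,"spj":65,"vn":30},80,[41,3,46]]}
After op 9 (add /u/2/3 41): {"pi":3,"sd":{"ay":33,"lr":[19,13,73,11,31],"lx":86,"ya":[51,6,48,1,95]},"sf":[{"kqp":77,"lfq":64,"rt":98,"x":38}],"u":[{"i":51,"iyq":55,"spj":65,"vn":30},80,[41,3,46,41]]}
After op 10 (remove /sd/ya/3): {"pi":3,"sd":{"ay":33,"lr":[19,13,73,11,31],"lx":86,"ya":[51,6,48,95]},"sf":[{"kqp":77,"lfq":64,"rt":98,"x":38}],"u":[{"i":51,"iyq":55,"spj":65,"vn":30},80,[41,3,46,41]]}
After op 11 (add /sf/1 28): {"pi":3,"sd":{"ay":33,"lr":[19,13,73,11,31],"lx":86,"ya":[51,6,48,95]},"sf":[{"kqp":77,"lfq":64,"rt":98,"x":38},28],"u":[{"i":51,"iyq":55,"spj":65,"vn":30},80,[41,3,46,41]]}
After op 12 (replace /sd 69): {"pi":3,"sd":69,"sf":[{"kqp":77,"lfq":64,"rt":98,"x":38},28],"u":[{"i":51,"iyq":55,"spj":65,"vn":30},80,[41,3,46,41]]}
After op 13 (replace /sf 56): {"pi":3,"sd":69,"sf":56,"u":[{"i":51,"iyq":55,"spj":65,"vn":30},80,[41,3,46,41]]}

Answer: {"pi":3,"sd":69,"sf":56,"u":[{"i":51,"iyq":55,"spj":65,"vn":30},80,[41,3,46,41]]}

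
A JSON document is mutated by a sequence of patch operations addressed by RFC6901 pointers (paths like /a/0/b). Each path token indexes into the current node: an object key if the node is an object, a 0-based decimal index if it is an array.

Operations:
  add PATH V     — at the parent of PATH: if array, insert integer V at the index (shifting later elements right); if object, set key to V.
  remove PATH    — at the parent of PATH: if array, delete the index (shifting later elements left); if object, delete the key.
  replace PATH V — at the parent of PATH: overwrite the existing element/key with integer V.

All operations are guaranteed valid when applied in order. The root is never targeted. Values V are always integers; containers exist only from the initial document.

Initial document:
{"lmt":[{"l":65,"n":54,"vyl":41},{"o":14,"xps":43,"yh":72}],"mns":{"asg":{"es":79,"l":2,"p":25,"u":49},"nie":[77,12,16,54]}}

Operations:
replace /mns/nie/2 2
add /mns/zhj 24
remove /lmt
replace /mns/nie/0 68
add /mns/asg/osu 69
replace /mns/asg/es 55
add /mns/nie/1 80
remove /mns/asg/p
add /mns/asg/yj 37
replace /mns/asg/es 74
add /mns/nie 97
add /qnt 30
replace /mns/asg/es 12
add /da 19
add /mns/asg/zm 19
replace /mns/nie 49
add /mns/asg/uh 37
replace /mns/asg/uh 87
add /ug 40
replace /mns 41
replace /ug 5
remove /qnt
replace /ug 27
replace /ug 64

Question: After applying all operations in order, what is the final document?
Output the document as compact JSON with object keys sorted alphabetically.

After op 1 (replace /mns/nie/2 2): {"lmt":[{"l":65,"n":54,"vyl":41},{"o":14,"xps":43,"yh":72}],"mns":{"asg":{"es":79,"l":2,"p":25,"u":49},"nie":[77,12,2,54]}}
After op 2 (add /mns/zhj 24): {"lmt":[{"l":65,"n":54,"vyl":41},{"o":14,"xps":43,"yh":72}],"mns":{"asg":{"es":79,"l":2,"p":25,"u":49},"nie":[77,12,2,54],"zhj":24}}
After op 3 (remove /lmt): {"mns":{"asg":{"es":79,"l":2,"p":25,"u":49},"nie":[77,12,2,54],"zhj":24}}
After op 4 (replace /mns/nie/0 68): {"mns":{"asg":{"es":79,"l":2,"p":25,"u":49},"nie":[68,12,2,54],"zhj":24}}
After op 5 (add /mns/asg/osu 69): {"mns":{"asg":{"es":79,"l":2,"osu":69,"p":25,"u":49},"nie":[68,12,2,54],"zhj":24}}
After op 6 (replace /mns/asg/es 55): {"mns":{"asg":{"es":55,"l":2,"osu":69,"p":25,"u":49},"nie":[68,12,2,54],"zhj":24}}
After op 7 (add /mns/nie/1 80): {"mns":{"asg":{"es":55,"l":2,"osu":69,"p":25,"u":49},"nie":[68,80,12,2,54],"zhj":24}}
After op 8 (remove /mns/asg/p): {"mns":{"asg":{"es":55,"l":2,"osu":69,"u":49},"nie":[68,80,12,2,54],"zhj":24}}
After op 9 (add /mns/asg/yj 37): {"mns":{"asg":{"es":55,"l":2,"osu":69,"u":49,"yj":37},"nie":[68,80,12,2,54],"zhj":24}}
After op 10 (replace /mns/asg/es 74): {"mns":{"asg":{"es":74,"l":2,"osu":69,"u":49,"yj":37},"nie":[68,80,12,2,54],"zhj":24}}
After op 11 (add /mns/nie 97): {"mns":{"asg":{"es":74,"l":2,"osu":69,"u":49,"yj":37},"nie":97,"zhj":24}}
After op 12 (add /qnt 30): {"mns":{"asg":{"es":74,"l":2,"osu":69,"u":49,"yj":37},"nie":97,"zhj":24},"qnt":30}
After op 13 (replace /mns/asg/es 12): {"mns":{"asg":{"es":12,"l":2,"osu":69,"u":49,"yj":37},"nie":97,"zhj":24},"qnt":30}
After op 14 (add /da 19): {"da":19,"mns":{"asg":{"es":12,"l":2,"osu":69,"u":49,"yj":37},"nie":97,"zhj":24},"qnt":30}
After op 15 (add /mns/asg/zm 19): {"da":19,"mns":{"asg":{"es":12,"l":2,"osu":69,"u":49,"yj":37,"zm":19},"nie":97,"zhj":24},"qnt":30}
After op 16 (replace /mns/nie 49): {"da":19,"mns":{"asg":{"es":12,"l":2,"osu":69,"u":49,"yj":37,"zm":19},"nie":49,"zhj":24},"qnt":30}
After op 17 (add /mns/asg/uh 37): {"da":19,"mns":{"asg":{"es":12,"l":2,"osu":69,"u":49,"uh":37,"yj":37,"zm":19},"nie":49,"zhj":24},"qnt":30}
After op 18 (replace /mns/asg/uh 87): {"da":19,"mns":{"asg":{"es":12,"l":2,"osu":69,"u":49,"uh":87,"yj":37,"zm":19},"nie":49,"zhj":24},"qnt":30}
After op 19 (add /ug 40): {"da":19,"mns":{"asg":{"es":12,"l":2,"osu":69,"u":49,"uh":87,"yj":37,"zm":19},"nie":49,"zhj":24},"qnt":30,"ug":40}
After op 20 (replace /mns 41): {"da":19,"mns":41,"qnt":30,"ug":40}
After op 21 (replace /ug 5): {"da":19,"mns":41,"qnt":30,"ug":5}
After op 22 (remove /qnt): {"da":19,"mns":41,"ug":5}
After op 23 (replace /ug 27): {"da":19,"mns":41,"ug":27}
After op 24 (replace /ug 64): {"da":19,"mns":41,"ug":64}

Answer: {"da":19,"mns":41,"ug":64}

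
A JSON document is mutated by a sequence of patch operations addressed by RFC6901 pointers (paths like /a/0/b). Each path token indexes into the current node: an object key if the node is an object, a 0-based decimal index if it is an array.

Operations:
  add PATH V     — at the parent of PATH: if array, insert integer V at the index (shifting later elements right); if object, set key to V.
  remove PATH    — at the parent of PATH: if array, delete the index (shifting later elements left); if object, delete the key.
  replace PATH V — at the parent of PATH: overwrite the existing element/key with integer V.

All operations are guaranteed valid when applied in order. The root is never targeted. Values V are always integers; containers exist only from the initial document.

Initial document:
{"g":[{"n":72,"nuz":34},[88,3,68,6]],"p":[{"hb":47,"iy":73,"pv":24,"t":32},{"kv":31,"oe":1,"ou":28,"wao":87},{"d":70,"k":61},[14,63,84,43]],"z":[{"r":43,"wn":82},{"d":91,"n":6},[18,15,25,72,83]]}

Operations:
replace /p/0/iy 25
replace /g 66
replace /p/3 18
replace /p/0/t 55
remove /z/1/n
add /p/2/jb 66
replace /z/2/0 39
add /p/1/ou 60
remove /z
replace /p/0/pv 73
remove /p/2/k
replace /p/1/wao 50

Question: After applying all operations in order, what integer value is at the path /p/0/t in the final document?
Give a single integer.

Answer: 55

Derivation:
After op 1 (replace /p/0/iy 25): {"g":[{"n":72,"nuz":34},[88,3,68,6]],"p":[{"hb":47,"iy":25,"pv":24,"t":32},{"kv":31,"oe":1,"ou":28,"wao":87},{"d":70,"k":61},[14,63,84,43]],"z":[{"r":43,"wn":82},{"d":91,"n":6},[18,15,25,72,83]]}
After op 2 (replace /g 66): {"g":66,"p":[{"hb":47,"iy":25,"pv":24,"t":32},{"kv":31,"oe":1,"ou":28,"wao":87},{"d":70,"k":61},[14,63,84,43]],"z":[{"r":43,"wn":82},{"d":91,"n":6},[18,15,25,72,83]]}
After op 3 (replace /p/3 18): {"g":66,"p":[{"hb":47,"iy":25,"pv":24,"t":32},{"kv":31,"oe":1,"ou":28,"wao":87},{"d":70,"k":61},18],"z":[{"r":43,"wn":82},{"d":91,"n":6},[18,15,25,72,83]]}
After op 4 (replace /p/0/t 55): {"g":66,"p":[{"hb":47,"iy":25,"pv":24,"t":55},{"kv":31,"oe":1,"ou":28,"wao":87},{"d":70,"k":61},18],"z":[{"r":43,"wn":82},{"d":91,"n":6},[18,15,25,72,83]]}
After op 5 (remove /z/1/n): {"g":66,"p":[{"hb":47,"iy":25,"pv":24,"t":55},{"kv":31,"oe":1,"ou":28,"wao":87},{"d":70,"k":61},18],"z":[{"r":43,"wn":82},{"d":91},[18,15,25,72,83]]}
After op 6 (add /p/2/jb 66): {"g":66,"p":[{"hb":47,"iy":25,"pv":24,"t":55},{"kv":31,"oe":1,"ou":28,"wao":87},{"d":70,"jb":66,"k":61},18],"z":[{"r":43,"wn":82},{"d":91},[18,15,25,72,83]]}
After op 7 (replace /z/2/0 39): {"g":66,"p":[{"hb":47,"iy":25,"pv":24,"t":55},{"kv":31,"oe":1,"ou":28,"wao":87},{"d":70,"jb":66,"k":61},18],"z":[{"r":43,"wn":82},{"d":91},[39,15,25,72,83]]}
After op 8 (add /p/1/ou 60): {"g":66,"p":[{"hb":47,"iy":25,"pv":24,"t":55},{"kv":31,"oe":1,"ou":60,"wao":87},{"d":70,"jb":66,"k":61},18],"z":[{"r":43,"wn":82},{"d":91},[39,15,25,72,83]]}
After op 9 (remove /z): {"g":66,"p":[{"hb":47,"iy":25,"pv":24,"t":55},{"kv":31,"oe":1,"ou":60,"wao":87},{"d":70,"jb":66,"k":61},18]}
After op 10 (replace /p/0/pv 73): {"g":66,"p":[{"hb":47,"iy":25,"pv":73,"t":55},{"kv":31,"oe":1,"ou":60,"wao":87},{"d":70,"jb":66,"k":61},18]}
After op 11 (remove /p/2/k): {"g":66,"p":[{"hb":47,"iy":25,"pv":73,"t":55},{"kv":31,"oe":1,"ou":60,"wao":87},{"d":70,"jb":66},18]}
After op 12 (replace /p/1/wao 50): {"g":66,"p":[{"hb":47,"iy":25,"pv":73,"t":55},{"kv":31,"oe":1,"ou":60,"wao":50},{"d":70,"jb":66},18]}
Value at /p/0/t: 55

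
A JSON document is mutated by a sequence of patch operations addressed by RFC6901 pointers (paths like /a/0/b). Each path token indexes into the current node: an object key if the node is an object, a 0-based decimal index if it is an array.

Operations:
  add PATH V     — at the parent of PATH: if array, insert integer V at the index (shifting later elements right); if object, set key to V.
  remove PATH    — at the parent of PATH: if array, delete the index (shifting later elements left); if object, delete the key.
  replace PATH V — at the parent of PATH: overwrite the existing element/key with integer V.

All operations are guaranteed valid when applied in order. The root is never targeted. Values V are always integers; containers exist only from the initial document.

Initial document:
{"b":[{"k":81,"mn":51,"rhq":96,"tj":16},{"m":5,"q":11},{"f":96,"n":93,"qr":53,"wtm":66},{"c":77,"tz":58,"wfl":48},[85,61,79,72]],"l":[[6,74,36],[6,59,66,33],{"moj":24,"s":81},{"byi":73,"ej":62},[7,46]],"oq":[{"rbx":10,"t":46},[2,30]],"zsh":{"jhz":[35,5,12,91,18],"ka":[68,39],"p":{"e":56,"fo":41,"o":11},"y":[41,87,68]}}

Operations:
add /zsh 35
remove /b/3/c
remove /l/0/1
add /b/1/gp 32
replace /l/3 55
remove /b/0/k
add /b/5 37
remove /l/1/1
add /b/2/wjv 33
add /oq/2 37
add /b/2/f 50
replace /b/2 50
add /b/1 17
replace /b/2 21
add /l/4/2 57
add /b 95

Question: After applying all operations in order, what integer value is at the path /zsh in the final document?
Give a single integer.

After op 1 (add /zsh 35): {"b":[{"k":81,"mn":51,"rhq":96,"tj":16},{"m":5,"q":11},{"f":96,"n":93,"qr":53,"wtm":66},{"c":77,"tz":58,"wfl":48},[85,61,79,72]],"l":[[6,74,36],[6,59,66,33],{"moj":24,"s":81},{"byi":73,"ej":62},[7,46]],"oq":[{"rbx":10,"t":46},[2,30]],"zsh":35}
After op 2 (remove /b/3/c): {"b":[{"k":81,"mn":51,"rhq":96,"tj":16},{"m":5,"q":11},{"f":96,"n":93,"qr":53,"wtm":66},{"tz":58,"wfl":48},[85,61,79,72]],"l":[[6,74,36],[6,59,66,33],{"moj":24,"s":81},{"byi":73,"ej":62},[7,46]],"oq":[{"rbx":10,"t":46},[2,30]],"zsh":35}
After op 3 (remove /l/0/1): {"b":[{"k":81,"mn":51,"rhq":96,"tj":16},{"m":5,"q":11},{"f":96,"n":93,"qr":53,"wtm":66},{"tz":58,"wfl":48},[85,61,79,72]],"l":[[6,36],[6,59,66,33],{"moj":24,"s":81},{"byi":73,"ej":62},[7,46]],"oq":[{"rbx":10,"t":46},[2,30]],"zsh":35}
After op 4 (add /b/1/gp 32): {"b":[{"k":81,"mn":51,"rhq":96,"tj":16},{"gp":32,"m":5,"q":11},{"f":96,"n":93,"qr":53,"wtm":66},{"tz":58,"wfl":48},[85,61,79,72]],"l":[[6,36],[6,59,66,33],{"moj":24,"s":81},{"byi":73,"ej":62},[7,46]],"oq":[{"rbx":10,"t":46},[2,30]],"zsh":35}
After op 5 (replace /l/3 55): {"b":[{"k":81,"mn":51,"rhq":96,"tj":16},{"gp":32,"m":5,"q":11},{"f":96,"n":93,"qr":53,"wtm":66},{"tz":58,"wfl":48},[85,61,79,72]],"l":[[6,36],[6,59,66,33],{"moj":24,"s":81},55,[7,46]],"oq":[{"rbx":10,"t":46},[2,30]],"zsh":35}
After op 6 (remove /b/0/k): {"b":[{"mn":51,"rhq":96,"tj":16},{"gp":32,"m":5,"q":11},{"f":96,"n":93,"qr":53,"wtm":66},{"tz":58,"wfl":48},[85,61,79,72]],"l":[[6,36],[6,59,66,33],{"moj":24,"s":81},55,[7,46]],"oq":[{"rbx":10,"t":46},[2,30]],"zsh":35}
After op 7 (add /b/5 37): {"b":[{"mn":51,"rhq":96,"tj":16},{"gp":32,"m":5,"q":11},{"f":96,"n":93,"qr":53,"wtm":66},{"tz":58,"wfl":48},[85,61,79,72],37],"l":[[6,36],[6,59,66,33],{"moj":24,"s":81},55,[7,46]],"oq":[{"rbx":10,"t":46},[2,30]],"zsh":35}
After op 8 (remove /l/1/1): {"b":[{"mn":51,"rhq":96,"tj":16},{"gp":32,"m":5,"q":11},{"f":96,"n":93,"qr":53,"wtm":66},{"tz":58,"wfl":48},[85,61,79,72],37],"l":[[6,36],[6,66,33],{"moj":24,"s":81},55,[7,46]],"oq":[{"rbx":10,"t":46},[2,30]],"zsh":35}
After op 9 (add /b/2/wjv 33): {"b":[{"mn":51,"rhq":96,"tj":16},{"gp":32,"m":5,"q":11},{"f":96,"n":93,"qr":53,"wjv":33,"wtm":66},{"tz":58,"wfl":48},[85,61,79,72],37],"l":[[6,36],[6,66,33],{"moj":24,"s":81},55,[7,46]],"oq":[{"rbx":10,"t":46},[2,30]],"zsh":35}
After op 10 (add /oq/2 37): {"b":[{"mn":51,"rhq":96,"tj":16},{"gp":32,"m":5,"q":11},{"f":96,"n":93,"qr":53,"wjv":33,"wtm":66},{"tz":58,"wfl":48},[85,61,79,72],37],"l":[[6,36],[6,66,33],{"moj":24,"s":81},55,[7,46]],"oq":[{"rbx":10,"t":46},[2,30],37],"zsh":35}
After op 11 (add /b/2/f 50): {"b":[{"mn":51,"rhq":96,"tj":16},{"gp":32,"m":5,"q":11},{"f":50,"n":93,"qr":53,"wjv":33,"wtm":66},{"tz":58,"wfl":48},[85,61,79,72],37],"l":[[6,36],[6,66,33],{"moj":24,"s":81},55,[7,46]],"oq":[{"rbx":10,"t":46},[2,30],37],"zsh":35}
After op 12 (replace /b/2 50): {"b":[{"mn":51,"rhq":96,"tj":16},{"gp":32,"m":5,"q":11},50,{"tz":58,"wfl":48},[85,61,79,72],37],"l":[[6,36],[6,66,33],{"moj":24,"s":81},55,[7,46]],"oq":[{"rbx":10,"t":46},[2,30],37],"zsh":35}
After op 13 (add /b/1 17): {"b":[{"mn":51,"rhq":96,"tj":16},17,{"gp":32,"m":5,"q":11},50,{"tz":58,"wfl":48},[85,61,79,72],37],"l":[[6,36],[6,66,33],{"moj":24,"s":81},55,[7,46]],"oq":[{"rbx":10,"t":46},[2,30],37],"zsh":35}
After op 14 (replace /b/2 21): {"b":[{"mn":51,"rhq":96,"tj":16},17,21,50,{"tz":58,"wfl":48},[85,61,79,72],37],"l":[[6,36],[6,66,33],{"moj":24,"s":81},55,[7,46]],"oq":[{"rbx":10,"t":46},[2,30],37],"zsh":35}
After op 15 (add /l/4/2 57): {"b":[{"mn":51,"rhq":96,"tj":16},17,21,50,{"tz":58,"wfl":48},[85,61,79,72],37],"l":[[6,36],[6,66,33],{"moj":24,"s":81},55,[7,46,57]],"oq":[{"rbx":10,"t":46},[2,30],37],"zsh":35}
After op 16 (add /b 95): {"b":95,"l":[[6,36],[6,66,33],{"moj":24,"s":81},55,[7,46,57]],"oq":[{"rbx":10,"t":46},[2,30],37],"zsh":35}
Value at /zsh: 35

Answer: 35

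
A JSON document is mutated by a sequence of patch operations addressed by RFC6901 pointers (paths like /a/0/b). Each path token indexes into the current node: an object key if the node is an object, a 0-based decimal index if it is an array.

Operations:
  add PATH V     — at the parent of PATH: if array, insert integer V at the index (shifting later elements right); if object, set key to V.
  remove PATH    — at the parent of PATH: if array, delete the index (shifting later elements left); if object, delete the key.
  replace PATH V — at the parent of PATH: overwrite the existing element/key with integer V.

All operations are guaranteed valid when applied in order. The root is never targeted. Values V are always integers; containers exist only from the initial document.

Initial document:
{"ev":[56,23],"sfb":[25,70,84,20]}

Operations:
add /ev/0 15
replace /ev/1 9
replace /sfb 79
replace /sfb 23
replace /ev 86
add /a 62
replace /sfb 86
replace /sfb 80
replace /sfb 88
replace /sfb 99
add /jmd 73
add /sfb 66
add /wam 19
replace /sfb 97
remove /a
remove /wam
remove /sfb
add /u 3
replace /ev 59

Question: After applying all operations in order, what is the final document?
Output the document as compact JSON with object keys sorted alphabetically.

Answer: {"ev":59,"jmd":73,"u":3}

Derivation:
After op 1 (add /ev/0 15): {"ev":[15,56,23],"sfb":[25,70,84,20]}
After op 2 (replace /ev/1 9): {"ev":[15,9,23],"sfb":[25,70,84,20]}
After op 3 (replace /sfb 79): {"ev":[15,9,23],"sfb":79}
After op 4 (replace /sfb 23): {"ev":[15,9,23],"sfb":23}
After op 5 (replace /ev 86): {"ev":86,"sfb":23}
After op 6 (add /a 62): {"a":62,"ev":86,"sfb":23}
After op 7 (replace /sfb 86): {"a":62,"ev":86,"sfb":86}
After op 8 (replace /sfb 80): {"a":62,"ev":86,"sfb":80}
After op 9 (replace /sfb 88): {"a":62,"ev":86,"sfb":88}
After op 10 (replace /sfb 99): {"a":62,"ev":86,"sfb":99}
After op 11 (add /jmd 73): {"a":62,"ev":86,"jmd":73,"sfb":99}
After op 12 (add /sfb 66): {"a":62,"ev":86,"jmd":73,"sfb":66}
After op 13 (add /wam 19): {"a":62,"ev":86,"jmd":73,"sfb":66,"wam":19}
After op 14 (replace /sfb 97): {"a":62,"ev":86,"jmd":73,"sfb":97,"wam":19}
After op 15 (remove /a): {"ev":86,"jmd":73,"sfb":97,"wam":19}
After op 16 (remove /wam): {"ev":86,"jmd":73,"sfb":97}
After op 17 (remove /sfb): {"ev":86,"jmd":73}
After op 18 (add /u 3): {"ev":86,"jmd":73,"u":3}
After op 19 (replace /ev 59): {"ev":59,"jmd":73,"u":3}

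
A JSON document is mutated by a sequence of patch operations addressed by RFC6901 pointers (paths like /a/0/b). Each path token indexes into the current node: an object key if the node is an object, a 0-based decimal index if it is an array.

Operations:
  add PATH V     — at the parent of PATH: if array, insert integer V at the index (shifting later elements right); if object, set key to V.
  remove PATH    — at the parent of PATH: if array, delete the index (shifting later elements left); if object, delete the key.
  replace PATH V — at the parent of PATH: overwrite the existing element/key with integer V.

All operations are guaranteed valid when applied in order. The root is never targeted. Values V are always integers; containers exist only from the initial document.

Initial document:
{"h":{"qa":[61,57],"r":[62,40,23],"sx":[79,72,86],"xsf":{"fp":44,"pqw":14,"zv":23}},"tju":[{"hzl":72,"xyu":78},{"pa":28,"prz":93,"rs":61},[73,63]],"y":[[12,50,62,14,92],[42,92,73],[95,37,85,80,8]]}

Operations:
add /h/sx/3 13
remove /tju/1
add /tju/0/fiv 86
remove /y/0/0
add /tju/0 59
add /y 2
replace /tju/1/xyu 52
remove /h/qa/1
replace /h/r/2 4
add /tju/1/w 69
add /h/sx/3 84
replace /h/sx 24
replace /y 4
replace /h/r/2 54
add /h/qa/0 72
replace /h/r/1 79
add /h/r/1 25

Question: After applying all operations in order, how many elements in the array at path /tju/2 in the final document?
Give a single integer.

After op 1 (add /h/sx/3 13): {"h":{"qa":[61,57],"r":[62,40,23],"sx":[79,72,86,13],"xsf":{"fp":44,"pqw":14,"zv":23}},"tju":[{"hzl":72,"xyu":78},{"pa":28,"prz":93,"rs":61},[73,63]],"y":[[12,50,62,14,92],[42,92,73],[95,37,85,80,8]]}
After op 2 (remove /tju/1): {"h":{"qa":[61,57],"r":[62,40,23],"sx":[79,72,86,13],"xsf":{"fp":44,"pqw":14,"zv":23}},"tju":[{"hzl":72,"xyu":78},[73,63]],"y":[[12,50,62,14,92],[42,92,73],[95,37,85,80,8]]}
After op 3 (add /tju/0/fiv 86): {"h":{"qa":[61,57],"r":[62,40,23],"sx":[79,72,86,13],"xsf":{"fp":44,"pqw":14,"zv":23}},"tju":[{"fiv":86,"hzl":72,"xyu":78},[73,63]],"y":[[12,50,62,14,92],[42,92,73],[95,37,85,80,8]]}
After op 4 (remove /y/0/0): {"h":{"qa":[61,57],"r":[62,40,23],"sx":[79,72,86,13],"xsf":{"fp":44,"pqw":14,"zv":23}},"tju":[{"fiv":86,"hzl":72,"xyu":78},[73,63]],"y":[[50,62,14,92],[42,92,73],[95,37,85,80,8]]}
After op 5 (add /tju/0 59): {"h":{"qa":[61,57],"r":[62,40,23],"sx":[79,72,86,13],"xsf":{"fp":44,"pqw":14,"zv":23}},"tju":[59,{"fiv":86,"hzl":72,"xyu":78},[73,63]],"y":[[50,62,14,92],[42,92,73],[95,37,85,80,8]]}
After op 6 (add /y 2): {"h":{"qa":[61,57],"r":[62,40,23],"sx":[79,72,86,13],"xsf":{"fp":44,"pqw":14,"zv":23}},"tju":[59,{"fiv":86,"hzl":72,"xyu":78},[73,63]],"y":2}
After op 7 (replace /tju/1/xyu 52): {"h":{"qa":[61,57],"r":[62,40,23],"sx":[79,72,86,13],"xsf":{"fp":44,"pqw":14,"zv":23}},"tju":[59,{"fiv":86,"hzl":72,"xyu":52},[73,63]],"y":2}
After op 8 (remove /h/qa/1): {"h":{"qa":[61],"r":[62,40,23],"sx":[79,72,86,13],"xsf":{"fp":44,"pqw":14,"zv":23}},"tju":[59,{"fiv":86,"hzl":72,"xyu":52},[73,63]],"y":2}
After op 9 (replace /h/r/2 4): {"h":{"qa":[61],"r":[62,40,4],"sx":[79,72,86,13],"xsf":{"fp":44,"pqw":14,"zv":23}},"tju":[59,{"fiv":86,"hzl":72,"xyu":52},[73,63]],"y":2}
After op 10 (add /tju/1/w 69): {"h":{"qa":[61],"r":[62,40,4],"sx":[79,72,86,13],"xsf":{"fp":44,"pqw":14,"zv":23}},"tju":[59,{"fiv":86,"hzl":72,"w":69,"xyu":52},[73,63]],"y":2}
After op 11 (add /h/sx/3 84): {"h":{"qa":[61],"r":[62,40,4],"sx":[79,72,86,84,13],"xsf":{"fp":44,"pqw":14,"zv":23}},"tju":[59,{"fiv":86,"hzl":72,"w":69,"xyu":52},[73,63]],"y":2}
After op 12 (replace /h/sx 24): {"h":{"qa":[61],"r":[62,40,4],"sx":24,"xsf":{"fp":44,"pqw":14,"zv":23}},"tju":[59,{"fiv":86,"hzl":72,"w":69,"xyu":52},[73,63]],"y":2}
After op 13 (replace /y 4): {"h":{"qa":[61],"r":[62,40,4],"sx":24,"xsf":{"fp":44,"pqw":14,"zv":23}},"tju":[59,{"fiv":86,"hzl":72,"w":69,"xyu":52},[73,63]],"y":4}
After op 14 (replace /h/r/2 54): {"h":{"qa":[61],"r":[62,40,54],"sx":24,"xsf":{"fp":44,"pqw":14,"zv":23}},"tju":[59,{"fiv":86,"hzl":72,"w":69,"xyu":52},[73,63]],"y":4}
After op 15 (add /h/qa/0 72): {"h":{"qa":[72,61],"r":[62,40,54],"sx":24,"xsf":{"fp":44,"pqw":14,"zv":23}},"tju":[59,{"fiv":86,"hzl":72,"w":69,"xyu":52},[73,63]],"y":4}
After op 16 (replace /h/r/1 79): {"h":{"qa":[72,61],"r":[62,79,54],"sx":24,"xsf":{"fp":44,"pqw":14,"zv":23}},"tju":[59,{"fiv":86,"hzl":72,"w":69,"xyu":52},[73,63]],"y":4}
After op 17 (add /h/r/1 25): {"h":{"qa":[72,61],"r":[62,25,79,54],"sx":24,"xsf":{"fp":44,"pqw":14,"zv":23}},"tju":[59,{"fiv":86,"hzl":72,"w":69,"xyu":52},[73,63]],"y":4}
Size at path /tju/2: 2

Answer: 2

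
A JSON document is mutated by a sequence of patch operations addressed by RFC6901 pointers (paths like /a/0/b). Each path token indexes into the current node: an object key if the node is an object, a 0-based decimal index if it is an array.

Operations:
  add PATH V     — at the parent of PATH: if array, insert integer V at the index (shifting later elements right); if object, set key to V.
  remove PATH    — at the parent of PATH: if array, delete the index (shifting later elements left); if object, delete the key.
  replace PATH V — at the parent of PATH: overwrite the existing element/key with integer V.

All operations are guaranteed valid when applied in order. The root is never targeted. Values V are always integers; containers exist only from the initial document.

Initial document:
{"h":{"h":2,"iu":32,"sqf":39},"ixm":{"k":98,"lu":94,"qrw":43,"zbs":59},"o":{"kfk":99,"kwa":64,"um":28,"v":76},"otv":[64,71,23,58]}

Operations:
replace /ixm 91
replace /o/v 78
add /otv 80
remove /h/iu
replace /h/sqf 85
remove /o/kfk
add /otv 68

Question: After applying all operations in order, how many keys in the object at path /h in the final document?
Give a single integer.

Answer: 2

Derivation:
After op 1 (replace /ixm 91): {"h":{"h":2,"iu":32,"sqf":39},"ixm":91,"o":{"kfk":99,"kwa":64,"um":28,"v":76},"otv":[64,71,23,58]}
After op 2 (replace /o/v 78): {"h":{"h":2,"iu":32,"sqf":39},"ixm":91,"o":{"kfk":99,"kwa":64,"um":28,"v":78},"otv":[64,71,23,58]}
After op 3 (add /otv 80): {"h":{"h":2,"iu":32,"sqf":39},"ixm":91,"o":{"kfk":99,"kwa":64,"um":28,"v":78},"otv":80}
After op 4 (remove /h/iu): {"h":{"h":2,"sqf":39},"ixm":91,"o":{"kfk":99,"kwa":64,"um":28,"v":78},"otv":80}
After op 5 (replace /h/sqf 85): {"h":{"h":2,"sqf":85},"ixm":91,"o":{"kfk":99,"kwa":64,"um":28,"v":78},"otv":80}
After op 6 (remove /o/kfk): {"h":{"h":2,"sqf":85},"ixm":91,"o":{"kwa":64,"um":28,"v":78},"otv":80}
After op 7 (add /otv 68): {"h":{"h":2,"sqf":85},"ixm":91,"o":{"kwa":64,"um":28,"v":78},"otv":68}
Size at path /h: 2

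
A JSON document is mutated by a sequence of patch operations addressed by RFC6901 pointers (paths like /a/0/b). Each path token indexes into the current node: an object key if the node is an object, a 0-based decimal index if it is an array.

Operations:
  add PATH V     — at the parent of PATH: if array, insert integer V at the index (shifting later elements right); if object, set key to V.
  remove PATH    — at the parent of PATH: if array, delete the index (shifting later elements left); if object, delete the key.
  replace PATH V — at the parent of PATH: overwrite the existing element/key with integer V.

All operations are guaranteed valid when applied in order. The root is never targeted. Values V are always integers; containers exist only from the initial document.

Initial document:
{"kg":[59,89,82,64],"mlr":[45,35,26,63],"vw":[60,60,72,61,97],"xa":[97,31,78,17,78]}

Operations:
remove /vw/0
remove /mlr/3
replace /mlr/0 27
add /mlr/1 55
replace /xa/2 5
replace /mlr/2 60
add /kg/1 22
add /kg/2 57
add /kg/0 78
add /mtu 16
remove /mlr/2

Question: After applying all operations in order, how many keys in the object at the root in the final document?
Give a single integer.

After op 1 (remove /vw/0): {"kg":[59,89,82,64],"mlr":[45,35,26,63],"vw":[60,72,61,97],"xa":[97,31,78,17,78]}
After op 2 (remove /mlr/3): {"kg":[59,89,82,64],"mlr":[45,35,26],"vw":[60,72,61,97],"xa":[97,31,78,17,78]}
After op 3 (replace /mlr/0 27): {"kg":[59,89,82,64],"mlr":[27,35,26],"vw":[60,72,61,97],"xa":[97,31,78,17,78]}
After op 4 (add /mlr/1 55): {"kg":[59,89,82,64],"mlr":[27,55,35,26],"vw":[60,72,61,97],"xa":[97,31,78,17,78]}
After op 5 (replace /xa/2 5): {"kg":[59,89,82,64],"mlr":[27,55,35,26],"vw":[60,72,61,97],"xa":[97,31,5,17,78]}
After op 6 (replace /mlr/2 60): {"kg":[59,89,82,64],"mlr":[27,55,60,26],"vw":[60,72,61,97],"xa":[97,31,5,17,78]}
After op 7 (add /kg/1 22): {"kg":[59,22,89,82,64],"mlr":[27,55,60,26],"vw":[60,72,61,97],"xa":[97,31,5,17,78]}
After op 8 (add /kg/2 57): {"kg":[59,22,57,89,82,64],"mlr":[27,55,60,26],"vw":[60,72,61,97],"xa":[97,31,5,17,78]}
After op 9 (add /kg/0 78): {"kg":[78,59,22,57,89,82,64],"mlr":[27,55,60,26],"vw":[60,72,61,97],"xa":[97,31,5,17,78]}
After op 10 (add /mtu 16): {"kg":[78,59,22,57,89,82,64],"mlr":[27,55,60,26],"mtu":16,"vw":[60,72,61,97],"xa":[97,31,5,17,78]}
After op 11 (remove /mlr/2): {"kg":[78,59,22,57,89,82,64],"mlr":[27,55,26],"mtu":16,"vw":[60,72,61,97],"xa":[97,31,5,17,78]}
Size at the root: 5

Answer: 5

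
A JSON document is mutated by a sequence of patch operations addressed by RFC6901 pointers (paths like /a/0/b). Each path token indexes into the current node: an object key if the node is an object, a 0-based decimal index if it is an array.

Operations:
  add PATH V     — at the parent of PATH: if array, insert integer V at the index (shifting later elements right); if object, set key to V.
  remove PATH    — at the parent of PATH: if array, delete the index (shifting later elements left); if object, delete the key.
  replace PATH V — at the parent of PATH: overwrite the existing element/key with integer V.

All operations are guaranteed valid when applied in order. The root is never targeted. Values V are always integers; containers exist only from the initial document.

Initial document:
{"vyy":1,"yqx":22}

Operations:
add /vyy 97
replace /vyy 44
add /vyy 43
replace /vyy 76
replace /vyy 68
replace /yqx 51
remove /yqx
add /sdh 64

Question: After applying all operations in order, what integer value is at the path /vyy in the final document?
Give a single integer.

Answer: 68

Derivation:
After op 1 (add /vyy 97): {"vyy":97,"yqx":22}
After op 2 (replace /vyy 44): {"vyy":44,"yqx":22}
After op 3 (add /vyy 43): {"vyy":43,"yqx":22}
After op 4 (replace /vyy 76): {"vyy":76,"yqx":22}
After op 5 (replace /vyy 68): {"vyy":68,"yqx":22}
After op 6 (replace /yqx 51): {"vyy":68,"yqx":51}
After op 7 (remove /yqx): {"vyy":68}
After op 8 (add /sdh 64): {"sdh":64,"vyy":68}
Value at /vyy: 68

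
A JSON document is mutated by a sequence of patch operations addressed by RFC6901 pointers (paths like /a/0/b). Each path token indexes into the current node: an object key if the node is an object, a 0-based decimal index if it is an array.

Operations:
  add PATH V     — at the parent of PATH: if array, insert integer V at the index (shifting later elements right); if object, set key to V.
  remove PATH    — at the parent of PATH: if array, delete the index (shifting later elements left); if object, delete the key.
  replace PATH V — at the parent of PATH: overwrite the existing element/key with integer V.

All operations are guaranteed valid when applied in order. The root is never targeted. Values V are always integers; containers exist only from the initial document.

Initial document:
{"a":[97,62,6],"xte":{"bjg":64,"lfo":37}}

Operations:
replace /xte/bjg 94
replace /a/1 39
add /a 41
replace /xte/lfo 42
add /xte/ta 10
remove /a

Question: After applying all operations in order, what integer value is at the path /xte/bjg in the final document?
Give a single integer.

After op 1 (replace /xte/bjg 94): {"a":[97,62,6],"xte":{"bjg":94,"lfo":37}}
After op 2 (replace /a/1 39): {"a":[97,39,6],"xte":{"bjg":94,"lfo":37}}
After op 3 (add /a 41): {"a":41,"xte":{"bjg":94,"lfo":37}}
After op 4 (replace /xte/lfo 42): {"a":41,"xte":{"bjg":94,"lfo":42}}
After op 5 (add /xte/ta 10): {"a":41,"xte":{"bjg":94,"lfo":42,"ta":10}}
After op 6 (remove /a): {"xte":{"bjg":94,"lfo":42,"ta":10}}
Value at /xte/bjg: 94

Answer: 94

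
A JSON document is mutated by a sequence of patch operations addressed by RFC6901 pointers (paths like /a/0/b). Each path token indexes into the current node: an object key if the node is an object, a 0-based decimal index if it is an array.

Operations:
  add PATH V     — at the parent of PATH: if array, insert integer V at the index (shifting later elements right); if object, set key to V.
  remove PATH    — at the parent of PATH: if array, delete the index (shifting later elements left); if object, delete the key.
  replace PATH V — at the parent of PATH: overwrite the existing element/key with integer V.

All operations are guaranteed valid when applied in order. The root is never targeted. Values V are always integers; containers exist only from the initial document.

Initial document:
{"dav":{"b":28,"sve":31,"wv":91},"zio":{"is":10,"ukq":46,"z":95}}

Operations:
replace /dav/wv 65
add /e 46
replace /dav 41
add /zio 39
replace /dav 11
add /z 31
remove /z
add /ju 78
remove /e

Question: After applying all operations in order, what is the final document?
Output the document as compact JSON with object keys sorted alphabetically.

After op 1 (replace /dav/wv 65): {"dav":{"b":28,"sve":31,"wv":65},"zio":{"is":10,"ukq":46,"z":95}}
After op 2 (add /e 46): {"dav":{"b":28,"sve":31,"wv":65},"e":46,"zio":{"is":10,"ukq":46,"z":95}}
After op 3 (replace /dav 41): {"dav":41,"e":46,"zio":{"is":10,"ukq":46,"z":95}}
After op 4 (add /zio 39): {"dav":41,"e":46,"zio":39}
After op 5 (replace /dav 11): {"dav":11,"e":46,"zio":39}
After op 6 (add /z 31): {"dav":11,"e":46,"z":31,"zio":39}
After op 7 (remove /z): {"dav":11,"e":46,"zio":39}
After op 8 (add /ju 78): {"dav":11,"e":46,"ju":78,"zio":39}
After op 9 (remove /e): {"dav":11,"ju":78,"zio":39}

Answer: {"dav":11,"ju":78,"zio":39}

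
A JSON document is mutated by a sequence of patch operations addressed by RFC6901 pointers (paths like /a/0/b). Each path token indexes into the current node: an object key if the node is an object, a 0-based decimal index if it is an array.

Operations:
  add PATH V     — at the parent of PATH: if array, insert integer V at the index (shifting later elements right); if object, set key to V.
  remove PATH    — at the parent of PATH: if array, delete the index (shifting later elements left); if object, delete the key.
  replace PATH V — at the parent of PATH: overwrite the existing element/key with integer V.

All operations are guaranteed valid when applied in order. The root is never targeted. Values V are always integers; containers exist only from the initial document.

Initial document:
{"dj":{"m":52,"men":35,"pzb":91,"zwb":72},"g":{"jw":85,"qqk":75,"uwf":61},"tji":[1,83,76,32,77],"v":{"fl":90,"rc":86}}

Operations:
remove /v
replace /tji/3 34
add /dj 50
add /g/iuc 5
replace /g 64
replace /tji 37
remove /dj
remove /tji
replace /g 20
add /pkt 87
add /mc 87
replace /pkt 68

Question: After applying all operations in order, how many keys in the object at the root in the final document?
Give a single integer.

After op 1 (remove /v): {"dj":{"m":52,"men":35,"pzb":91,"zwb":72},"g":{"jw":85,"qqk":75,"uwf":61},"tji":[1,83,76,32,77]}
After op 2 (replace /tji/3 34): {"dj":{"m":52,"men":35,"pzb":91,"zwb":72},"g":{"jw":85,"qqk":75,"uwf":61},"tji":[1,83,76,34,77]}
After op 3 (add /dj 50): {"dj":50,"g":{"jw":85,"qqk":75,"uwf":61},"tji":[1,83,76,34,77]}
After op 4 (add /g/iuc 5): {"dj":50,"g":{"iuc":5,"jw":85,"qqk":75,"uwf":61},"tji":[1,83,76,34,77]}
After op 5 (replace /g 64): {"dj":50,"g":64,"tji":[1,83,76,34,77]}
After op 6 (replace /tji 37): {"dj":50,"g":64,"tji":37}
After op 7 (remove /dj): {"g":64,"tji":37}
After op 8 (remove /tji): {"g":64}
After op 9 (replace /g 20): {"g":20}
After op 10 (add /pkt 87): {"g":20,"pkt":87}
After op 11 (add /mc 87): {"g":20,"mc":87,"pkt":87}
After op 12 (replace /pkt 68): {"g":20,"mc":87,"pkt":68}
Size at the root: 3

Answer: 3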